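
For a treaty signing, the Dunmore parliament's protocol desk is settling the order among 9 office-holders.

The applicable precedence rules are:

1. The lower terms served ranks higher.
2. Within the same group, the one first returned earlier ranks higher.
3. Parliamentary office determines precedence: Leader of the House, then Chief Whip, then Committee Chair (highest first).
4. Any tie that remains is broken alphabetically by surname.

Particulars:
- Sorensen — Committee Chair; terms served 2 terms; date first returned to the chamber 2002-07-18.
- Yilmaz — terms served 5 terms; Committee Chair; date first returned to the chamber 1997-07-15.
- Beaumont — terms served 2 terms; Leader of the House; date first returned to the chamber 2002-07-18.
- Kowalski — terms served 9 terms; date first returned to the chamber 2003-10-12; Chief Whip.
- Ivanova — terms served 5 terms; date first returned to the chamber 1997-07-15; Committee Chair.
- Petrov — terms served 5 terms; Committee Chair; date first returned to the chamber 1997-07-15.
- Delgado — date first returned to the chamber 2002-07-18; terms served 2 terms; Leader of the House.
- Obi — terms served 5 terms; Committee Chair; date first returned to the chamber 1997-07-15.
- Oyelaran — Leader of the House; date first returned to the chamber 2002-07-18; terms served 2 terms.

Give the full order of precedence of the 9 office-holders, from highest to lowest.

Beaumont, Delgado, Oyelaran, Sorensen, Ivanova, Obi, Petrov, Yilmaz, Kowalski

By terms served (lower first): Beaumont, Delgado, Oyelaran and Sorensen (each 2 terms); then Ivanova, Obi, Petrov and Yilmaz (each 5 terms); then Kowalski (9 terms).
Beaumont, Delgado, Oyelaran and Sorensen all have date first returned to the chamber 2002-07-18, so the next rule applies.
Among Beaumont, Delgado, Oyelaran and Sorensen, by parliamentary office: Beaumont, Delgado and Oyelaran (Leader of the House) before Sorensen (Committee Chair).
Among Beaumont, Delgado and Oyelaran, alphabetically by surname: Beaumont before Delgado before Oyelaran.
Ivanova, Obi, Petrov and Yilmaz all have date first returned to the chamber 1997-07-15, so the next rule applies.
Ivanova, Obi, Petrov and Yilmaz are each Committee Chair, so the next rule applies.
Among Ivanova, Obi, Petrov and Yilmaz, alphabetically by surname: Ivanova before Obi before Petrov before Yilmaz.
Full order: Beaumont, Delgado, Oyelaran, Sorensen, Ivanova, Obi, Petrov, Yilmaz, Kowalski.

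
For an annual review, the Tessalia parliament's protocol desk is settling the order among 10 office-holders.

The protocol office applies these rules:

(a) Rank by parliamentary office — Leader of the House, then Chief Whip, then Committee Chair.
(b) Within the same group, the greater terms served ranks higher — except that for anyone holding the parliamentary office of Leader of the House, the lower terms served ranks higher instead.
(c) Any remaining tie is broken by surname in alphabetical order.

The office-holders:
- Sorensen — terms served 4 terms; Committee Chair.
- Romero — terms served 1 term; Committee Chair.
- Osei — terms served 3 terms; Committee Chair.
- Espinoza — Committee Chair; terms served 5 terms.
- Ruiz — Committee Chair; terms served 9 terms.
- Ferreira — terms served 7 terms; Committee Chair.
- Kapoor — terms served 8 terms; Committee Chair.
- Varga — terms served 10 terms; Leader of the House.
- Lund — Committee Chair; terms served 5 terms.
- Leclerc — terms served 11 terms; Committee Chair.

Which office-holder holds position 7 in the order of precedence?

By parliamentary office: Varga (Leader of the House); then Leclerc, Ruiz, Kapoor, Ferreira, Espinoza, Lund, Sorensen, Osei and Romero (Committee Chair).
Among Leclerc, Ruiz, Kapoor, Ferreira, Espinoza, Lund, Sorensen, Osei and Romero, by terms served (higher first): Leclerc (11 terms) before Ruiz (9 terms) before Kapoor (8 terms) before Ferreira (7 terms) before Espinoza and Lund (5 terms) before Sorensen (4 terms) before Osei (3 terms) before Romero (1 term).
Among Espinoza and Lund, alphabetically by surname: Espinoza before Lund.
Order: Varga, Leclerc, Ruiz, Kapoor, Ferreira, Espinoza, Lund, Sorensen, Osei, Romero.

Lund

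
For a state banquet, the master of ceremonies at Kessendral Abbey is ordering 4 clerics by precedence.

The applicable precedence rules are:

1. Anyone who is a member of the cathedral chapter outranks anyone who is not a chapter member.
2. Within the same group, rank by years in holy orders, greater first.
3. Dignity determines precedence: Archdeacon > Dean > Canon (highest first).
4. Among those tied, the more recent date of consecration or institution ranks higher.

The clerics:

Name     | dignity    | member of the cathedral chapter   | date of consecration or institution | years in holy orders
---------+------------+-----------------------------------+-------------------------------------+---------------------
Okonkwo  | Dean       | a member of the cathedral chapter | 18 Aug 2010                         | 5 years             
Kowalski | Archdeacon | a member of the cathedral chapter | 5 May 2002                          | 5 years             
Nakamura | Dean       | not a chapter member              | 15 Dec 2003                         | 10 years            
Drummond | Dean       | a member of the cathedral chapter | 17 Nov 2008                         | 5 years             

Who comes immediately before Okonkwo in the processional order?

By the first rule: Kowalski, Okonkwo and Drummond (each a member of the cathedral chapter); then Nakamura (not a chapter member).
Kowalski, Okonkwo and Drummond all have years in holy orders 5 years, so the next rule applies.
Among Kowalski, Okonkwo and Drummond, by dignity: Kowalski (Archdeacon) before Okonkwo and Drummond (Dean).
Among Okonkwo and Drummond, by date of consecration or institution (later first): Okonkwo (18 Aug 2010) before Drummond (17 Nov 2008).
Order: Kowalski, Okonkwo, Drummond, Nakamura.

Kowalski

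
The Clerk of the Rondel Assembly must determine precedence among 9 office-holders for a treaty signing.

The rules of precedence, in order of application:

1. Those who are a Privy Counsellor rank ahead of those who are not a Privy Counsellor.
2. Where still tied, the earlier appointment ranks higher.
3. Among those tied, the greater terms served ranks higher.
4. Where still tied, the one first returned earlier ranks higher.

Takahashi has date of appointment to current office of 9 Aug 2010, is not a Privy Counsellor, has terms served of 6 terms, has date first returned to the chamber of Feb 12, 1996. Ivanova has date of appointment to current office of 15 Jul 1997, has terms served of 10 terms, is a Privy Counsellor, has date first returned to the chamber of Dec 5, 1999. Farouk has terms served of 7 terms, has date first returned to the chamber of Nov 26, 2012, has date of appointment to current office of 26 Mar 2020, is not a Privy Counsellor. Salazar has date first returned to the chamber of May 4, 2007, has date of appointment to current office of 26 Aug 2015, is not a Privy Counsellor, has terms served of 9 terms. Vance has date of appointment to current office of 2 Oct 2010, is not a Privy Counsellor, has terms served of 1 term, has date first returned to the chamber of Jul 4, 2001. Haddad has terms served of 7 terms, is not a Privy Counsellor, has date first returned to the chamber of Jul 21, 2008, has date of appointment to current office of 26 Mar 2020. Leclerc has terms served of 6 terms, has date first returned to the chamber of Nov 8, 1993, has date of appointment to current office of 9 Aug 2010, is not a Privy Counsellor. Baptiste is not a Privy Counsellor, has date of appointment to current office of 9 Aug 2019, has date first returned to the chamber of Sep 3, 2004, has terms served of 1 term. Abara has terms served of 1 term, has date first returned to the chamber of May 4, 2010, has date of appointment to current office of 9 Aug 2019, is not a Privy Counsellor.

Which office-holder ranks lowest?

Farouk

By the first rule: Ivanova (a Privy Counsellor); then Leclerc, Takahashi, Vance, Salazar, Baptiste, Abara, Haddad and Farouk (each not a Privy Counsellor).
Among Leclerc, Takahashi, Vance, Salazar, Baptiste, Abara, Haddad and Farouk, by date of appointment to current office (earlier first): Leclerc and Takahashi (9 Aug 2010) before Vance (2 Oct 2010) before Salazar (26 Aug 2015) before Baptiste and Abara (9 Aug 2019) before Haddad and Farouk (26 Mar 2020).
Leclerc and Takahashi both have terms served 6 terms, so the next rule applies.
Among Leclerc and Takahashi, by date first returned to the chamber (earlier first): Leclerc (Nov 8, 1993) before Takahashi (Feb 12, 1996).
Baptiste and Abara both have terms served 1 term, so the next rule applies.
Among Baptiste and Abara, by date first returned to the chamber (earlier first): Baptiste (Sep 3, 2004) before Abara (May 4, 2010).
Haddad and Farouk both have terms served 7 terms, so the next rule applies.
Among Haddad and Farouk, by date first returned to the chamber (earlier first): Haddad (Jul 21, 2008) before Farouk (Nov 26, 2012).
Order: Ivanova, Leclerc, Takahashi, Vance, Salazar, Baptiste, Abara, Haddad, Farouk.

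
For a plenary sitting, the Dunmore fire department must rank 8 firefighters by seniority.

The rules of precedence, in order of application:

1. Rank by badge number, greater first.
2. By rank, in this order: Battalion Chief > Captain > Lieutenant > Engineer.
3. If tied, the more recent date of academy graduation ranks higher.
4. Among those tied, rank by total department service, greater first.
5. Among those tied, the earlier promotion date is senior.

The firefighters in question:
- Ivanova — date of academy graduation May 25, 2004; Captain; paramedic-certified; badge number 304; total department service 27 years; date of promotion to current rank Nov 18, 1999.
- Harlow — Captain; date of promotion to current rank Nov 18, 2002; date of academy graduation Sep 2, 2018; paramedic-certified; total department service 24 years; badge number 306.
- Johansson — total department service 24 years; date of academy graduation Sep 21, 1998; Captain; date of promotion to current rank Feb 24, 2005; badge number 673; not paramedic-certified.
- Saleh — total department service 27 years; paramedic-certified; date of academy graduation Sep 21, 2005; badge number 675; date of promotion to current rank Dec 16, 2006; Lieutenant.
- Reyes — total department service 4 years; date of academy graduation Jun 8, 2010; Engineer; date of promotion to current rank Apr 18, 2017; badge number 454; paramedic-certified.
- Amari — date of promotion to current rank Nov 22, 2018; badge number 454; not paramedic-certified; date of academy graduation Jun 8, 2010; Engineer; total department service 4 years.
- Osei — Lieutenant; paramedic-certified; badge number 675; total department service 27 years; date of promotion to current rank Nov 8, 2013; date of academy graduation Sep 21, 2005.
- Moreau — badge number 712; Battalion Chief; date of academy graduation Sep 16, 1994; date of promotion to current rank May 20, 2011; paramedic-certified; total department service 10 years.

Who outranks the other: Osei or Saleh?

By badge number (higher first): Moreau (712); then Saleh and Osei (both 675); then Johansson (673); then Reyes and Amari (both 454); then Harlow (306); then Ivanova (304).
Saleh and Osei are each Lieutenant, so the next rule applies.
Saleh and Osei both have date of academy graduation Sep 21, 2005, so the next rule applies.
Saleh and Osei both have total department service 27 years, so the next rule applies.
Among Saleh and Osei, by date of promotion to current rank (earlier first): Saleh (Dec 16, 2006) before Osei (Nov 8, 2013).
Reyes and Amari are each Engineer, so the next rule applies.
Reyes and Amari both have date of academy graduation Jun 8, 2010, so the next rule applies.
Reyes and Amari both have total department service 4 years, so the next rule applies.
Among Reyes and Amari, by date of promotion to current rank (earlier first): Reyes (Apr 18, 2017) before Amari (Nov 22, 2018).
So Saleh takes precedence.

Saleh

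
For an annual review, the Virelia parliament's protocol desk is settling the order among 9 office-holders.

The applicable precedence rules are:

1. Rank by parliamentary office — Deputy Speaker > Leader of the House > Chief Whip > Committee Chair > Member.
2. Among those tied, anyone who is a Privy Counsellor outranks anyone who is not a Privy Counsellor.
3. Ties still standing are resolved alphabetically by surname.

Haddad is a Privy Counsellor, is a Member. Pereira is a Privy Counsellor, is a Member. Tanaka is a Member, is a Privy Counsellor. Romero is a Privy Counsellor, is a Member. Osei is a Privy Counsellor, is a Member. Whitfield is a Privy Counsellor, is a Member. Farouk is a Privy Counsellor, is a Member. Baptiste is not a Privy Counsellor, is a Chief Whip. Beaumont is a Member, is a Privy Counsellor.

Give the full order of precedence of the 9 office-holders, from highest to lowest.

By parliamentary office: Baptiste (Chief Whip); then Beaumont, Farouk, Haddad, Osei, Pereira, Romero, Tanaka and Whitfield (Member).
Beaumont, Farouk, Haddad, Osei, Pereira, Romero, Tanaka and Whitfield are each a Privy Counsellor, so the next rule applies.
Among Beaumont, Farouk, Haddad, Osei, Pereira, Romero, Tanaka and Whitfield, alphabetically by surname: Beaumont before Farouk before Haddad before Osei before Pereira before Romero before Tanaka before Whitfield.
Full order: Baptiste, Beaumont, Farouk, Haddad, Osei, Pereira, Romero, Tanaka, Whitfield.

Baptiste, Beaumont, Farouk, Haddad, Osei, Pereira, Romero, Tanaka, Whitfield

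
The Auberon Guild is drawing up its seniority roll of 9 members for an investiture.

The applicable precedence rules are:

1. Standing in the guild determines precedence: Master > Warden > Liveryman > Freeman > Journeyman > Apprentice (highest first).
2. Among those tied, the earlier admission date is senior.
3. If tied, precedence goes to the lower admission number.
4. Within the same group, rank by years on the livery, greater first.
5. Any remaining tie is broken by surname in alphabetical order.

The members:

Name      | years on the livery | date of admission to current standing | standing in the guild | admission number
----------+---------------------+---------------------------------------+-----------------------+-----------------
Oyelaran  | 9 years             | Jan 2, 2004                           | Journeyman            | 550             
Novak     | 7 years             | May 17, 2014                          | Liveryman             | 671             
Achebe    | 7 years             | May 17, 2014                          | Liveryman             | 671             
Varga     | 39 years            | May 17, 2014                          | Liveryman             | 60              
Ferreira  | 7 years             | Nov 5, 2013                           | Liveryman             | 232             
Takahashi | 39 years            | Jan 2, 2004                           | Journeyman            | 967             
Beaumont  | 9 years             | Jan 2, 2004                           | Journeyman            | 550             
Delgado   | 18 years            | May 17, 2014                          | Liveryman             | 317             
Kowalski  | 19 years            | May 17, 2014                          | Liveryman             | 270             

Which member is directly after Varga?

By standing in the guild: Ferreira, Varga, Kowalski, Delgado, Achebe and Novak (Liveryman); then Beaumont, Oyelaran and Takahashi (Journeyman).
Among Ferreira, Varga, Kowalski, Delgado, Achebe and Novak, by date of admission to current standing (earlier first): Ferreira (Nov 5, 2013) before Varga, Kowalski, Delgado, Achebe and Novak (May 17, 2014).
Among Varga, Kowalski, Delgado, Achebe and Novak, by admission number (lower first): Varga (60) before Kowalski (270) before Delgado (317) before Achebe and Novak (671).
Achebe and Novak both have years on the livery 7 years, so the next rule applies.
Among Achebe and Novak, alphabetically by surname: Achebe before Novak.
Beaumont, Oyelaran and Takahashi all have date of admission to current standing Jan 2, 2004, so the next rule applies.
Among Beaumont, Oyelaran and Takahashi, by admission number (lower first): Beaumont and Oyelaran (550) before Takahashi (967).
Beaumont and Oyelaran both have years on the livery 9 years, so the next rule applies.
Among Beaumont and Oyelaran, alphabetically by surname: Beaumont before Oyelaran.
Order: Ferreira, Varga, Kowalski, Delgado, Achebe, Novak, Beaumont, Oyelaran, Takahashi.

Kowalski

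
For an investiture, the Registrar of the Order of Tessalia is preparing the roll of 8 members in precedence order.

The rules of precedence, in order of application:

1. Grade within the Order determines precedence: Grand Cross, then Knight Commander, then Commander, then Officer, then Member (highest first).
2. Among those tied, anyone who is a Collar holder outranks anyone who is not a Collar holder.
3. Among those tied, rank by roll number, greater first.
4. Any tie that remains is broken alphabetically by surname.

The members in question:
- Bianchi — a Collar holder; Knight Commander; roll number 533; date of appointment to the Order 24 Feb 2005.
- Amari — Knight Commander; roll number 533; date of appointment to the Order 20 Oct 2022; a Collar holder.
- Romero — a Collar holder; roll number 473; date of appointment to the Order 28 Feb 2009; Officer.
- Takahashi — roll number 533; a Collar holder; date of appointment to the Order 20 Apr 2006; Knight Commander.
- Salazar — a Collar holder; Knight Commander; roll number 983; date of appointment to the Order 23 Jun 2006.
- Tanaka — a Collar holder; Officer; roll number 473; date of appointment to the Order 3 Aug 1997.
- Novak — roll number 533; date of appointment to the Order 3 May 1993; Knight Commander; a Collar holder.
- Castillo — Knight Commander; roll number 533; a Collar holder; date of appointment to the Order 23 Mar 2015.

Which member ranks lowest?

By grade within the Order: Salazar, Amari, Bianchi, Castillo, Novak and Takahashi (Knight Commander); then Romero and Tanaka (Officer).
Salazar, Amari, Bianchi, Castillo, Novak and Takahashi are each a Collar holder, so the next rule applies.
Among Salazar, Amari, Bianchi, Castillo, Novak and Takahashi, by roll number (higher first): Salazar (983) before Amari, Bianchi, Castillo, Novak and Takahashi (533).
Among Amari, Bianchi, Castillo, Novak and Takahashi, alphabetically by surname: Amari before Bianchi before Castillo before Novak before Takahashi.
Romero and Tanaka are each a Collar holder, so the next rule applies.
Romero and Tanaka both have roll number 473, so the next rule applies.
Among Romero and Tanaka, alphabetically by surname: Romero before Tanaka.
Order: Salazar, Amari, Bianchi, Castillo, Novak, Takahashi, Romero, Tanaka.

Tanaka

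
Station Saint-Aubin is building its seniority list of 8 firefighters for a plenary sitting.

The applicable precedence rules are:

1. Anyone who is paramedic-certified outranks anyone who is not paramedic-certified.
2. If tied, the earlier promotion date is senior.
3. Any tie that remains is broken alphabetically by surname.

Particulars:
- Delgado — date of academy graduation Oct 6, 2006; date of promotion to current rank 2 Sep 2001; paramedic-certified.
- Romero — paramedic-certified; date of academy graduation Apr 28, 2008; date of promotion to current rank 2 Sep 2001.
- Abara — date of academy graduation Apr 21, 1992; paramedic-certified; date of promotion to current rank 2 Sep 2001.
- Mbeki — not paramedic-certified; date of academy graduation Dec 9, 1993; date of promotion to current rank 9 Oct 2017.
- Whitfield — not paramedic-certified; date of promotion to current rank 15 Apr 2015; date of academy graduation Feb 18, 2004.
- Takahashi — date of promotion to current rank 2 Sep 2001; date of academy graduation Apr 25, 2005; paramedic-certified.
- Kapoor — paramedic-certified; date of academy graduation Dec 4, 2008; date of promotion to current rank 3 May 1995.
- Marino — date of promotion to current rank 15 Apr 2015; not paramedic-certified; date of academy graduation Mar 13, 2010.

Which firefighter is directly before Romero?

Delgado

By the first rule: Kapoor, Abara, Delgado, Romero and Takahashi (each paramedic-certified); then Marino, Whitfield and Mbeki (each not paramedic-certified).
Among Kapoor, Abara, Delgado, Romero and Takahashi, by date of promotion to current rank (earlier first): Kapoor (3 May 1995) before Abara, Delgado, Romero and Takahashi (2 Sep 2001).
Among Abara, Delgado, Romero and Takahashi, alphabetically by surname: Abara before Delgado before Romero before Takahashi.
Among Marino, Whitfield and Mbeki, by date of promotion to current rank (earlier first): Marino and Whitfield (15 Apr 2015) before Mbeki (9 Oct 2017).
Among Marino and Whitfield, alphabetically by surname: Marino before Whitfield.
Order: Kapoor, Abara, Delgado, Romero, Takahashi, Marino, Whitfield, Mbeki.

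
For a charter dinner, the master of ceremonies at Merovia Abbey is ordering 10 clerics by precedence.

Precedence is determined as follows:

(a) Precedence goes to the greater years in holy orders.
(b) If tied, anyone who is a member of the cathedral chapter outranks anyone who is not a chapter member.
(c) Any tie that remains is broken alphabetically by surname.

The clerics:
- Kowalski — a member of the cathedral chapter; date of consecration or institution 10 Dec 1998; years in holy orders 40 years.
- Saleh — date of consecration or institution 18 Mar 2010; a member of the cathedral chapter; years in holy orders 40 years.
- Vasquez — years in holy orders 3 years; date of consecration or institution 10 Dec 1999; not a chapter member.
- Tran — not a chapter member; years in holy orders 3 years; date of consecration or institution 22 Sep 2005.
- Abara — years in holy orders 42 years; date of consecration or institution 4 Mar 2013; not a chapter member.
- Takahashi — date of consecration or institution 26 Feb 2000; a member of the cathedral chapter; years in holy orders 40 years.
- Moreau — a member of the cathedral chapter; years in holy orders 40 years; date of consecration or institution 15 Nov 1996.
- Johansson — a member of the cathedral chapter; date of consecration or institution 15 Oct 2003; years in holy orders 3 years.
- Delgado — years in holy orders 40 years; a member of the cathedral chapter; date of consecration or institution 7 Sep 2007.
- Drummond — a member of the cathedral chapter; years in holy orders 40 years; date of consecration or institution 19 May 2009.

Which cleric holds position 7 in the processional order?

Takahashi

By years in holy orders (higher first): Abara (42 years); then Delgado, Drummond, Kowalski, Moreau, Saleh and Takahashi (each 40 years); then Johansson, Tran and Vasquez (each 3 years).
Delgado, Drummond, Kowalski, Moreau, Saleh and Takahashi are each a member of the cathedral chapter, so the next rule applies.
Among Delgado, Drummond, Kowalski, Moreau, Saleh and Takahashi, alphabetically by surname: Delgado before Drummond before Kowalski before Moreau before Saleh before Takahashi.
Among Johansson, Tran and Vasquez, a member of the cathedral chapter before not a chapter member: Johansson (a member of the cathedral chapter) before Tran and Vasquez (not a chapter member).
Among Tran and Vasquez, alphabetically by surname: Tran before Vasquez.
Order: Abara, Delgado, Drummond, Kowalski, Moreau, Saleh, Takahashi, Johansson, Tran, Vasquez.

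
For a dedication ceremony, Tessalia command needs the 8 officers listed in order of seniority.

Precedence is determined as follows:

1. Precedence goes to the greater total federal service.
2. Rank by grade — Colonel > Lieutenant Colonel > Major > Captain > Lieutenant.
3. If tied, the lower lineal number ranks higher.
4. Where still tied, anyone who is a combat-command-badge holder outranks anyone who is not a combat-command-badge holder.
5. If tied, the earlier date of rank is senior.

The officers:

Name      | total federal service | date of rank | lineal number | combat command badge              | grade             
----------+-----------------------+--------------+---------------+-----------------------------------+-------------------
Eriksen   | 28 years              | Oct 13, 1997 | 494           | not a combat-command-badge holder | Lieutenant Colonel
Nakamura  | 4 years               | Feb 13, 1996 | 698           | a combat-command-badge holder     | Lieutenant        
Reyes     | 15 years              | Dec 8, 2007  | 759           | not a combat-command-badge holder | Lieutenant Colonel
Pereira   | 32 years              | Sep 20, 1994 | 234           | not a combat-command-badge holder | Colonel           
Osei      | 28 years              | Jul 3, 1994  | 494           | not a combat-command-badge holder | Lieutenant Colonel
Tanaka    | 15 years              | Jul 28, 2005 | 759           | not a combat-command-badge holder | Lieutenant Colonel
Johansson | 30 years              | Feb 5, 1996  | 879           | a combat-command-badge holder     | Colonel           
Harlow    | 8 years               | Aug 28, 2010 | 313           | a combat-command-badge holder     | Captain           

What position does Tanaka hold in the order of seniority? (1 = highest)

5

By total federal service (higher first): Pereira (32 years); then Johansson (30 years); then Osei and Eriksen (both 28 years); then Tanaka and Reyes (both 15 years); then Harlow (8 years); then Nakamura (4 years).
Osei and Eriksen are each Lieutenant Colonel, so the next rule applies.
Osei and Eriksen both have lineal number 494, so the next rule applies.
Osei and Eriksen are each not a combat-command-badge holder, so the next rule applies.
Among Osei and Eriksen, by date of rank (earlier first): Osei (Jul 3, 1994) before Eriksen (Oct 13, 1997).
Tanaka and Reyes are each Lieutenant Colonel, so the next rule applies.
Tanaka and Reyes both have lineal number 759, so the next rule applies.
Tanaka and Reyes are each not a combat-command-badge holder, so the next rule applies.
Among Tanaka and Reyes, by date of rank (earlier first): Tanaka (Jul 28, 2005) before Reyes (Dec 8, 2007).
Order: Pereira, Johansson, Osei, Eriksen, Tanaka, Reyes, Harlow, Nakamura. So position 5.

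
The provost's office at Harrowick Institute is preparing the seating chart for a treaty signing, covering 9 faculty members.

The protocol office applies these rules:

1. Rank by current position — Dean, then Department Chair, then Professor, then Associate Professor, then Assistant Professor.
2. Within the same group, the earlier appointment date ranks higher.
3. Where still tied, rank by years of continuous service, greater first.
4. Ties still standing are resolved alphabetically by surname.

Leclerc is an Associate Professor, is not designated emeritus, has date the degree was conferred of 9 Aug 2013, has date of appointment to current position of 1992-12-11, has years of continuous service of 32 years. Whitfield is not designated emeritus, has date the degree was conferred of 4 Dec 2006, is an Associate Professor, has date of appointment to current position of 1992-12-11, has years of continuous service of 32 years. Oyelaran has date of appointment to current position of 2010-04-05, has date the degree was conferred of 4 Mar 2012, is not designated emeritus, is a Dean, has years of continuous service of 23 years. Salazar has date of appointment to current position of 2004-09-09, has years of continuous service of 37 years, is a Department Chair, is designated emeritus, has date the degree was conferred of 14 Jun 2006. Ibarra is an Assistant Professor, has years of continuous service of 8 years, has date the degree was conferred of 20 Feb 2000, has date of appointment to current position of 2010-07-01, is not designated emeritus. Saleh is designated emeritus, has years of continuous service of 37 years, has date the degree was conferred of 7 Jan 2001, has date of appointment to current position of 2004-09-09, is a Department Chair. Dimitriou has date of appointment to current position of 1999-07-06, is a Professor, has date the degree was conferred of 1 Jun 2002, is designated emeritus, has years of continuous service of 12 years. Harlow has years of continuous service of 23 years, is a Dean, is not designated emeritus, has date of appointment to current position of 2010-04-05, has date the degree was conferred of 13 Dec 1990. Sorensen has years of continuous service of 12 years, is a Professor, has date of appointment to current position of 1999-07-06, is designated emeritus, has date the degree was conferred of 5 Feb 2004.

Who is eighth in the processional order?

Whitfield

By current position: Harlow and Oyelaran (Dean); then Salazar and Saleh (Department Chair); then Dimitriou and Sorensen (Professor); then Leclerc and Whitfield (Associate Professor); then Ibarra (Assistant Professor).
Harlow and Oyelaran both have date of appointment to current position 2010-04-05, so the next rule applies.
Harlow and Oyelaran both have years of continuous service 23 years, so the next rule applies.
Among Harlow and Oyelaran, alphabetically by surname: Harlow before Oyelaran.
Salazar and Saleh both have date of appointment to current position 2004-09-09, so the next rule applies.
Salazar and Saleh both have years of continuous service 37 years, so the next rule applies.
Among Salazar and Saleh, alphabetically by surname: Salazar before Saleh.
Dimitriou and Sorensen both have date of appointment to current position 1999-07-06, so the next rule applies.
Dimitriou and Sorensen both have years of continuous service 12 years, so the next rule applies.
Among Dimitriou and Sorensen, alphabetically by surname: Dimitriou before Sorensen.
Leclerc and Whitfield both have date of appointment to current position 1992-12-11, so the next rule applies.
Leclerc and Whitfield both have years of continuous service 32 years, so the next rule applies.
Among Leclerc and Whitfield, alphabetically by surname: Leclerc before Whitfield.
Order: Harlow, Oyelaran, Salazar, Saleh, Dimitriou, Sorensen, Leclerc, Whitfield, Ibarra.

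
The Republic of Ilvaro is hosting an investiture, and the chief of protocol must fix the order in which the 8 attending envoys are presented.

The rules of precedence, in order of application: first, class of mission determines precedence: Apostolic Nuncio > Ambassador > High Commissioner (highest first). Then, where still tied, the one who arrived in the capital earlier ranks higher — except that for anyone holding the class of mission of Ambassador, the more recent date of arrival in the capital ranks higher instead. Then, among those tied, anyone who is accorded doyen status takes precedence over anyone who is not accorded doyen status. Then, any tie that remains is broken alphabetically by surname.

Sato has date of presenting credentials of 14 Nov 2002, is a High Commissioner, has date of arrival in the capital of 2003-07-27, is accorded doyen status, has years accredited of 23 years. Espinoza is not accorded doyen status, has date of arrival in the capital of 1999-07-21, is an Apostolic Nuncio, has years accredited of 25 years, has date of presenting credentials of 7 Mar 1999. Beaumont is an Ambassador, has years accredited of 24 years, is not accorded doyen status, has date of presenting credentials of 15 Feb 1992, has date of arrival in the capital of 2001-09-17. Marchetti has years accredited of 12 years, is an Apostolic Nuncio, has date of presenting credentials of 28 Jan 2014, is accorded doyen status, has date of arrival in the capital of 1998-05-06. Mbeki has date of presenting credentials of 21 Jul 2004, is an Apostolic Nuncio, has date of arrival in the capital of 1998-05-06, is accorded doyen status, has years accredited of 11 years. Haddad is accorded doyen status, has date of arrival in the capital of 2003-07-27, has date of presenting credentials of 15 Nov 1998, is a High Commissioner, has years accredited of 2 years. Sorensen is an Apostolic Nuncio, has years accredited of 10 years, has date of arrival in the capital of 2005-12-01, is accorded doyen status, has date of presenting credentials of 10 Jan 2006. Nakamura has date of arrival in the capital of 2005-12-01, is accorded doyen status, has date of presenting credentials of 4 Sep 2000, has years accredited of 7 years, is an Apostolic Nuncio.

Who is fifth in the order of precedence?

Sorensen

By class of mission: Marchetti, Mbeki, Espinoza, Nakamura and Sorensen (Apostolic Nuncio); then Beaumont (Ambassador); then Haddad and Sato (High Commissioner).
Among Marchetti, Mbeki, Espinoza, Nakamura and Sorensen, by date of arrival in the capital (earlier first): Marchetti and Mbeki (1998-05-06) before Espinoza (1999-07-21) before Nakamura and Sorensen (2005-12-01).
Marchetti and Mbeki are each accorded doyen status, so the next rule applies.
Among Marchetti and Mbeki, alphabetically by surname: Marchetti before Mbeki.
Nakamura and Sorensen are each accorded doyen status, so the next rule applies.
Among Nakamura and Sorensen, alphabetically by surname: Nakamura before Sorensen.
Haddad and Sato both have date of arrival in the capital 2003-07-27, so the next rule applies.
Haddad and Sato are each accorded doyen status, so the next rule applies.
Among Haddad and Sato, alphabetically by surname: Haddad before Sato.
Order: Marchetti, Mbeki, Espinoza, Nakamura, Sorensen, Beaumont, Haddad, Sato.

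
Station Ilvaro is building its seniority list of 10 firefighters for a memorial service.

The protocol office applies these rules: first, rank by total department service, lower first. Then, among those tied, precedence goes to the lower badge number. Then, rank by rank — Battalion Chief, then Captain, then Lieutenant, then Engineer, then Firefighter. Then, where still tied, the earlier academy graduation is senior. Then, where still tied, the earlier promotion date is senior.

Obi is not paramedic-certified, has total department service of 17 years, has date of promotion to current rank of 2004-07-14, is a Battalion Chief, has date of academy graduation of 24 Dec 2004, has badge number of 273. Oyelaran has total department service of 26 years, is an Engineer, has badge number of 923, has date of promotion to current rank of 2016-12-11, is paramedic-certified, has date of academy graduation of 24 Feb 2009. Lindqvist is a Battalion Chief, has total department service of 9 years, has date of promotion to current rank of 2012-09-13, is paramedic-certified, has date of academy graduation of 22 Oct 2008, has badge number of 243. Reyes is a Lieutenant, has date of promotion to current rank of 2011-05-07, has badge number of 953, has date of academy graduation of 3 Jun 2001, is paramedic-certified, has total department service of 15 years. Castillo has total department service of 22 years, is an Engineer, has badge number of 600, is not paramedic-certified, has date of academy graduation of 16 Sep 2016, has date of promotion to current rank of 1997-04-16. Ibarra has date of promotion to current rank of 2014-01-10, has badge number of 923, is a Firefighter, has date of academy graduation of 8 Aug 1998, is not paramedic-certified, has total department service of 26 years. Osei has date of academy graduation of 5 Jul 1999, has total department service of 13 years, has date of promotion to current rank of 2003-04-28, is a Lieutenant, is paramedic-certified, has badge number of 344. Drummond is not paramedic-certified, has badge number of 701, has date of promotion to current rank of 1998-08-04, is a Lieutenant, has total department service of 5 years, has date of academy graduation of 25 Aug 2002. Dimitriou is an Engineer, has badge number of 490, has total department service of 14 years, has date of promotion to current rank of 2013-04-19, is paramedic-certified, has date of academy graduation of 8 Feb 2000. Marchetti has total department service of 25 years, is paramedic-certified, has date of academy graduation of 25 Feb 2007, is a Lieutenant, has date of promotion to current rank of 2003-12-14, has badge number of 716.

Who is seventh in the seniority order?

Castillo

By total department service (lower first): Drummond (5 years); then Lindqvist (9 years); then Osei (13 years); then Dimitriou (14 years); then Reyes (15 years); then Obi (17 years); then Castillo (22 years); then Marchetti (25 years); then Oyelaran and Ibarra (both 26 years).
Oyelaran and Ibarra both have badge number 923, so the next rule applies.
Among Oyelaran and Ibarra, by rank: Oyelaran (Engineer) before Ibarra (Firefighter).
Order: Drummond, Lindqvist, Osei, Dimitriou, Reyes, Obi, Castillo, Marchetti, Oyelaran, Ibarra.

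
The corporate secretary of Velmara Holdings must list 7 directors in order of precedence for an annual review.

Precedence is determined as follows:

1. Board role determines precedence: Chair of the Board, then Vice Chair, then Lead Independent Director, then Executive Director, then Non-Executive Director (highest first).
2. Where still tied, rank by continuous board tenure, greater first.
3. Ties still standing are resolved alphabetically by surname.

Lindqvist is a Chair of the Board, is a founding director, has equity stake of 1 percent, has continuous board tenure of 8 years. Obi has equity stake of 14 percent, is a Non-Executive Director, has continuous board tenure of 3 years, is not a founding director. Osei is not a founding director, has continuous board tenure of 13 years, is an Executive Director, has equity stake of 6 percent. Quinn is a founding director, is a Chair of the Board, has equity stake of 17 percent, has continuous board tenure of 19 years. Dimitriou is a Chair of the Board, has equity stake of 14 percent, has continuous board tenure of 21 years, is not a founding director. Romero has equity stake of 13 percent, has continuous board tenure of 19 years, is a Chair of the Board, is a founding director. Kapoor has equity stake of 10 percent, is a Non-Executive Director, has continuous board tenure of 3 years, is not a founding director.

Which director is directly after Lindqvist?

Osei

By board role: Dimitriou, Quinn, Romero and Lindqvist (Chair of the Board); then Osei (Executive Director); then Kapoor and Obi (Non-Executive Director).
Among Dimitriou, Quinn, Romero and Lindqvist, by continuous board tenure (higher first): Dimitriou (21 years) before Quinn and Romero (19 years) before Lindqvist (8 years).
Among Quinn and Romero, alphabetically by surname: Quinn before Romero.
Kapoor and Obi both have continuous board tenure 3 years, so the next rule applies.
Among Kapoor and Obi, alphabetically by surname: Kapoor before Obi.
Order: Dimitriou, Quinn, Romero, Lindqvist, Osei, Kapoor, Obi.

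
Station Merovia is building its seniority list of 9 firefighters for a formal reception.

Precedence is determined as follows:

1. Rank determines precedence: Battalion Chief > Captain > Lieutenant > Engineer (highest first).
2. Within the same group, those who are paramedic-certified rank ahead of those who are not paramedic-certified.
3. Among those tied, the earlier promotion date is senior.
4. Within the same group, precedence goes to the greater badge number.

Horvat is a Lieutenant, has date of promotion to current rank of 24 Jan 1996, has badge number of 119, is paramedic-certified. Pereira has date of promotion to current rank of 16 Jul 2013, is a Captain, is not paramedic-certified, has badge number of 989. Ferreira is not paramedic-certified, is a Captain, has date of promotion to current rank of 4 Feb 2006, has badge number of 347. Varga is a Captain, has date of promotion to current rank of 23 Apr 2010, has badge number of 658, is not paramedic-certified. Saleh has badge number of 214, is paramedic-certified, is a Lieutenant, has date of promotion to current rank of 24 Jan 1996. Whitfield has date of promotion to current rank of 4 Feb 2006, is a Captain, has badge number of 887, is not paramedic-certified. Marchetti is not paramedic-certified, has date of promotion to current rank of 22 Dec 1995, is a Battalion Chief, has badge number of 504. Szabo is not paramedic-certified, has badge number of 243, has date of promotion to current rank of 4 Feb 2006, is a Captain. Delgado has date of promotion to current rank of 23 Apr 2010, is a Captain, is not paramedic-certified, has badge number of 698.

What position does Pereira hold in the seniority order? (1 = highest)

By rank: Marchetti (Battalion Chief); then Whitfield, Ferreira, Szabo, Delgado, Varga and Pereira (Captain); then Saleh and Horvat (Lieutenant).
Whitfield, Ferreira, Szabo, Delgado, Varga and Pereira are each not paramedic-certified, so the next rule applies.
Among Whitfield, Ferreira, Szabo, Delgado, Varga and Pereira, by date of promotion to current rank (earlier first): Whitfield, Ferreira and Szabo (4 Feb 2006) before Delgado and Varga (23 Apr 2010) before Pereira (16 Jul 2013).
Among Whitfield, Ferreira and Szabo, by badge number (higher first): Whitfield (887) before Ferreira (347) before Szabo (243).
Among Delgado and Varga, by badge number (higher first): Delgado (698) before Varga (658).
Saleh and Horvat are each paramedic-certified, so the next rule applies.
Saleh and Horvat both have date of promotion to current rank 24 Jan 1996, so the next rule applies.
Among Saleh and Horvat, by badge number (higher first): Saleh (214) before Horvat (119).
Order: Marchetti, Whitfield, Ferreira, Szabo, Delgado, Varga, Pereira, Saleh, Horvat. So position 7.

7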